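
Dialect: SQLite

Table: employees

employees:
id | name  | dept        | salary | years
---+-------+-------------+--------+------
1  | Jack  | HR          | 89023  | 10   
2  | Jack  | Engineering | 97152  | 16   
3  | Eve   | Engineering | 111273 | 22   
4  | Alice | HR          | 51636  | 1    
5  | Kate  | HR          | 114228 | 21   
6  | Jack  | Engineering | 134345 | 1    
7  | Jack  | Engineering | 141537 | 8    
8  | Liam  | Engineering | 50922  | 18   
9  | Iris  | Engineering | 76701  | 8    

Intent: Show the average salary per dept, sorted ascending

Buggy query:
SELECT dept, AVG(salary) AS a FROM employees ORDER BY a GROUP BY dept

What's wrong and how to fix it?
Bug: ORDER BY appears before GROUP BY; SQL clause order requires GROUP BY first

Fix: Move ORDER BY to the end, after GROUP BY

Corrected query:
SELECT dept, AVG(salary) AS a FROM employees GROUP BY dept ORDER BY a

Result:
dept        | a            
------------+--------------
HR          | 84962.333333 
Engineering | 101988.333333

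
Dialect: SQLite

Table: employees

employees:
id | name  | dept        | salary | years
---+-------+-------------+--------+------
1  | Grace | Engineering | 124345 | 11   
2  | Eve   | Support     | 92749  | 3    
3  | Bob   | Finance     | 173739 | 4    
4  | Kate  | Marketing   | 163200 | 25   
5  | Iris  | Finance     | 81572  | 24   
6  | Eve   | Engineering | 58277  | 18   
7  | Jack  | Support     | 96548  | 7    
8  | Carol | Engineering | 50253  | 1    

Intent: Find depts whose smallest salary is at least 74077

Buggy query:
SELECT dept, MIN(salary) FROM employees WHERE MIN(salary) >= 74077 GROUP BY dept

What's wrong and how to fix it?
Bug: Aggregates like MIN are computed per group after WHERE runs

Fix: Replace WHERE with HAVING after the GROUP BY

Corrected query:
SELECT dept, MIN(salary) FROM employees GROUP BY dept HAVING MIN(salary) >= 74077

Result:
dept      | MIN(salary)
----------+------------
Finance   | 81572      
Marketing | 163200     
Support   | 92749      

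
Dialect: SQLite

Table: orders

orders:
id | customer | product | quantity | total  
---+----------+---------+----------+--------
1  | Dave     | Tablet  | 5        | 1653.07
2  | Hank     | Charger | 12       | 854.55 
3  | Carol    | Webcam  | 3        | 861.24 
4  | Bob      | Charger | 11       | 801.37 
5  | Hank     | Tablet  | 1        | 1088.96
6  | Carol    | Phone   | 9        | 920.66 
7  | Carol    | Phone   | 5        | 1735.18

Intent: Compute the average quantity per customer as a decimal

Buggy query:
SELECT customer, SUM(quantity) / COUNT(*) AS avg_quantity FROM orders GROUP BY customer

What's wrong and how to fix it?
Bug: SUM(quantity) and COUNT(*) are both integers; the division truncates the fractional part

Fix: Multiply by 1.0 (or CAST to REAL) to force floating-point division

Corrected query:
SELECT customer, SUM(quantity) * 1.0 / COUNT(*) AS avg_quantity FROM orders GROUP BY customer

Result:
customer | avg_quantity
---------+-------------
Bob      | 11          
Carol    | 5.666667    
Dave     | 5           
Hank     | 6.5         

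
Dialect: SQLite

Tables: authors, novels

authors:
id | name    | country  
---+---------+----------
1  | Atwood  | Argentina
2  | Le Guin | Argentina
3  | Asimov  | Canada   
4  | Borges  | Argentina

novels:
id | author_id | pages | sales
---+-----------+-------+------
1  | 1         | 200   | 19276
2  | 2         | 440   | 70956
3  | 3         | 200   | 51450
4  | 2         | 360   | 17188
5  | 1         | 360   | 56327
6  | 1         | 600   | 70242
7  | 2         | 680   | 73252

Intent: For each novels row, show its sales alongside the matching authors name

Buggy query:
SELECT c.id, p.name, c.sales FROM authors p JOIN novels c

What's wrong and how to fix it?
Bug: Missing join condition: each novels row is matched to all authors rows instead of just its own

Fix: Specify the join condition linking the foreign key to the parent id

Corrected query:
SELECT c.id, p.name, c.sales FROM authors p JOIN novels c ON c.author_id = p.id

Result:
id | name    | sales
---+---------+------
1  | Atwood  | 19276
2  | Le Guin | 70956
3  | Asimov  | 51450
4  | Le Guin | 17188
5  | Atwood  | 56327
6  | Atwood  | 70242
7  | Le Guin | 73252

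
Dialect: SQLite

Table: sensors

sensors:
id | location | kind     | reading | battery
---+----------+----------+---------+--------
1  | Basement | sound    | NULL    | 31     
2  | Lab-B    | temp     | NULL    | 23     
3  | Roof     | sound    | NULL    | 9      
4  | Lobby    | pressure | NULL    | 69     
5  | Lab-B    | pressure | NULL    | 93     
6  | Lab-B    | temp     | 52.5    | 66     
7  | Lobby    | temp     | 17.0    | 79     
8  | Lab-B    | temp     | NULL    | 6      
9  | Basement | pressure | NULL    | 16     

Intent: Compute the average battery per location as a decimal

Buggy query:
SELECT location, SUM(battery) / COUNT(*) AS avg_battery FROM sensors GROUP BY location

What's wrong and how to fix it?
Bug: SUM(battery) and COUNT(*) are both integers; the division truncates the fractional part

Fix: Multiply by 1.0 (or CAST to REAL) to force floating-point division

Corrected query:
SELECT location, SUM(battery) * 1.0 / COUNT(*) AS avg_battery FROM sensors GROUP BY location

Result:
location | avg_battery
---------+------------
Basement | 23.5       
Lab-B    | 47         
Lobby    | 74         
Roof     | 9          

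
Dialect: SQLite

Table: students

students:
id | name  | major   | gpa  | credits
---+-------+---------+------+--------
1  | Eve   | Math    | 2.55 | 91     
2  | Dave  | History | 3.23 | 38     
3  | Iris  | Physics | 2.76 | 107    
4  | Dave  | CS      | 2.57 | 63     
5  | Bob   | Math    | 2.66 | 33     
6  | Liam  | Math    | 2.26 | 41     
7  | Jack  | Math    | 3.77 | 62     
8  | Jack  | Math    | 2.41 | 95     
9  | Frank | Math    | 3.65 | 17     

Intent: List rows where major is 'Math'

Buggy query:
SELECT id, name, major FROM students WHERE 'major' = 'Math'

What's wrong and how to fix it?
Bug: Single quotes denote string literals in SQL; the column name is being compared as a constant string

Fix: Reference the column as major without single quotes

Corrected query:
SELECT id, name, major FROM students WHERE major = 'Math'

Result:
id | name  | major
---+-------+------
1  | Eve   | Math 
5  | Bob   | Math 
6  | Liam  | Math 
7  | Jack  | Math 
8  | Jack  | Math 
9  | Frank | Math 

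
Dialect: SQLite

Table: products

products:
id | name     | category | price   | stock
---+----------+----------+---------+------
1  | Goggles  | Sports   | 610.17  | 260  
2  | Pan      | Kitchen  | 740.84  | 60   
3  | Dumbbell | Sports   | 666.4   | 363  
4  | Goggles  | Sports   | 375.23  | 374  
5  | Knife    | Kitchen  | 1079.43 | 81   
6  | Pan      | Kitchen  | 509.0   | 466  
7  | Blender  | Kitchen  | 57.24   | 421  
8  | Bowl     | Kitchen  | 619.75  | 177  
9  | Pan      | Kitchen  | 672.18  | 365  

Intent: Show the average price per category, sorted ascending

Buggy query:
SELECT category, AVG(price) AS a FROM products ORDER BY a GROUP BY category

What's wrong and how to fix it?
Bug: ORDER BY appears before GROUP BY; SQL clause order requires GROUP BY first

Fix: Move ORDER BY to the end, after GROUP BY

Corrected query:
SELECT category, AVG(price) AS a FROM products GROUP BY category ORDER BY a

Result:
category | a         
---------+-----------
Sports   | 550.6     
Kitchen  | 613.073333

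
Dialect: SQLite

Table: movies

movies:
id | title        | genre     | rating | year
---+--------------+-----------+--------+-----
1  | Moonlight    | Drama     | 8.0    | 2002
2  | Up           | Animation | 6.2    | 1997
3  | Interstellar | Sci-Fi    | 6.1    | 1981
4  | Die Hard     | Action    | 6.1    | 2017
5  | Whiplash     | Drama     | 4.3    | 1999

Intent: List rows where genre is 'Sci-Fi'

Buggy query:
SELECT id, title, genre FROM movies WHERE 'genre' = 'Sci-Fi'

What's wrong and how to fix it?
Bug: Single quotes denote string literals in SQL; the column name is being compared as a constant string

Fix: Reference the column as genre without single quotes

Corrected query:
SELECT id, title, genre FROM movies WHERE genre = 'Sci-Fi'

Result:
id | title        | genre 
---+--------------+-------
3  | Interstellar | Sci-Fi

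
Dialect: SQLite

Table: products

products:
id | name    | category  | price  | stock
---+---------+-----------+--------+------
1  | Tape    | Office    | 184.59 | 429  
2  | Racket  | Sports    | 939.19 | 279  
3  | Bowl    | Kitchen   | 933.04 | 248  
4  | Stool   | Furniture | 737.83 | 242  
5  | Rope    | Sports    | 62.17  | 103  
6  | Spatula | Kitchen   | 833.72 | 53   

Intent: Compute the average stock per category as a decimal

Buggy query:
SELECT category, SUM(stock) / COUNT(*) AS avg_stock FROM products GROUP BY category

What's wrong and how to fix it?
Bug: SUM(stock) and COUNT(*) are both integers; the division truncates the fractional part

Fix: Multiply by 1.0 (or CAST to REAL) to force floating-point division

Corrected query:
SELECT category, SUM(stock) * 1.0 / COUNT(*) AS avg_stock FROM products GROUP BY category

Result:
category  | avg_stock
----------+----------
Furniture | 242      
Kitchen   | 150.5    
Office    | 429      
Sports    | 191      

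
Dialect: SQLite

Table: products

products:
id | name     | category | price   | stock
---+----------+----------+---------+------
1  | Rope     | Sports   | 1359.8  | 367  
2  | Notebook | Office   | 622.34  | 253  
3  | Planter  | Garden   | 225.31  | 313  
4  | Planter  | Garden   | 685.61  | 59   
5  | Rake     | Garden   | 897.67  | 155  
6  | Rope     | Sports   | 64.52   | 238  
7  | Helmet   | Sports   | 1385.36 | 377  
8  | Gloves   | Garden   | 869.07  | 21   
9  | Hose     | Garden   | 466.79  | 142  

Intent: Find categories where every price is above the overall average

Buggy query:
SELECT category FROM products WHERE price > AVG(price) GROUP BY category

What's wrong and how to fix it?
Bug: WHERE evaluates per row before aggregation, so AVG() is unavailable

Fix: Use a subquery for AVG and a HAVING MIN(...) filter so the condition holds for every row in the group

Corrected query:
SELECT category FROM products GROUP BY category HAVING MIN(price) > (SELECT AVG(price) FROM products)

Result:
(no rows)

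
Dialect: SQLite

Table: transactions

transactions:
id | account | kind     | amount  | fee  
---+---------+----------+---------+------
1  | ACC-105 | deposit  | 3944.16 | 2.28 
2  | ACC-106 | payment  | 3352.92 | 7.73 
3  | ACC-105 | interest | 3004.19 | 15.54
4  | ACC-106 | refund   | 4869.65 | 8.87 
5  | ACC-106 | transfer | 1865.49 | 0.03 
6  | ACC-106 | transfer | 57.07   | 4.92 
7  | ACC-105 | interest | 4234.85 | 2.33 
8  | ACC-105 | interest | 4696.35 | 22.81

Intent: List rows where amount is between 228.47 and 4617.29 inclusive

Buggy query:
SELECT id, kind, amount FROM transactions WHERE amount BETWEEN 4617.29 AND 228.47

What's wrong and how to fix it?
Bug: BETWEEN expects the lower bound first; with 4617.29 AND 228.47 the range is empty

Fix: Swap the bounds so the smaller value comes first

Corrected query:
SELECT id, kind, amount FROM transactions WHERE amount BETWEEN 228.47 AND 4617.29

Result:
id | kind     | amount 
---+----------+--------
1  | deposit  | 3944.16
2  | payment  | 3352.92
3  | interest | 3004.19
5  | transfer | 1865.49
7  | interest | 4234.85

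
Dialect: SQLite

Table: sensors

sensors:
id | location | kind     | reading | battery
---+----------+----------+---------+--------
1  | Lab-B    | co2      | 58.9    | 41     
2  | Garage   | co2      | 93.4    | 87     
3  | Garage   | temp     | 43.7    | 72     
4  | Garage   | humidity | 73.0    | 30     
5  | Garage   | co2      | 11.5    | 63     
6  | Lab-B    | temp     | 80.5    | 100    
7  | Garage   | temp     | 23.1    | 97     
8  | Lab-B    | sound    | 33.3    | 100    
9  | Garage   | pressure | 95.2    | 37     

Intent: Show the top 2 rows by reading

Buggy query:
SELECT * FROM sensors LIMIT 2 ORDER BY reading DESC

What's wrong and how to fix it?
Bug: ORDER BY cannot follow LIMIT; LIMIT is the final clause

Fix: Sort with ORDER BY, then apply LIMIT

Corrected query:
SELECT * FROM sensors ORDER BY reading DESC LIMIT 2

Result:
id | location | kind     | reading | battery
---+----------+----------+---------+--------
9  | Garage   | pressure | 95.2    | 37     
2  | Garage   | co2      | 93.4    | 87     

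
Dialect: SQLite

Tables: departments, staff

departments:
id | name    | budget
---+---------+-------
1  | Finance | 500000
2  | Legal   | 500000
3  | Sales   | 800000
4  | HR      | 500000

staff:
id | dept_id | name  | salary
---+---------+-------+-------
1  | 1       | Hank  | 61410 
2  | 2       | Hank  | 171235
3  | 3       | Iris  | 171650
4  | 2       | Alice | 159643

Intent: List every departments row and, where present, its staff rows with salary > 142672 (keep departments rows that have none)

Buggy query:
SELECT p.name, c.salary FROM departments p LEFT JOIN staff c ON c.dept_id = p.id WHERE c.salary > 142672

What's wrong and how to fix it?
Bug: Filtering c.salary in WHERE discards the NULL rows produced by LEFT JOIN, turning it into an inner join

Fix: Move the right-table condition into the ON clause so unmatched parents are kept

Corrected query:
SELECT p.name, c.salary FROM departments p LEFT JOIN staff c ON c.dept_id = p.id AND c.salary > 142672

Result:
name    | salary
--------+-------
Finance | NULL  
Legal   | 159643
Legal   | 171235
Sales   | 171650
HR      | NULL  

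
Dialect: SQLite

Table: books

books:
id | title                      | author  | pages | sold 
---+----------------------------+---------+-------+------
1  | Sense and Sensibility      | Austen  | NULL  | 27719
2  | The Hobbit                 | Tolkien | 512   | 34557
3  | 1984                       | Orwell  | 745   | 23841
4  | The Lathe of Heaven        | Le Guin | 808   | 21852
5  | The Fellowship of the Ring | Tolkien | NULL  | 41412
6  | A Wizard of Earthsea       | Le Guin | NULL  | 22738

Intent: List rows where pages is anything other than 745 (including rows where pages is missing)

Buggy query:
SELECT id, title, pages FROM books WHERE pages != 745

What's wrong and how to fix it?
Bug: 'pages != 745' is unknown when pages is NULL, so NULL rows are silently excluded

Fix: Handle NULL separately with IS NULL alongside the inequality

Corrected query:
SELECT id, title, pages FROM books WHERE pages != 745 OR pages IS NULL

Result:
id | title                      | pages
---+----------------------------+------
1  | Sense and Sensibility      | NULL 
2  | The Hobbit                 | 512  
4  | The Lathe of Heaven        | 808  
5  | The Fellowship of the Ring | NULL 
6  | A Wizard of Earthsea       | NULL 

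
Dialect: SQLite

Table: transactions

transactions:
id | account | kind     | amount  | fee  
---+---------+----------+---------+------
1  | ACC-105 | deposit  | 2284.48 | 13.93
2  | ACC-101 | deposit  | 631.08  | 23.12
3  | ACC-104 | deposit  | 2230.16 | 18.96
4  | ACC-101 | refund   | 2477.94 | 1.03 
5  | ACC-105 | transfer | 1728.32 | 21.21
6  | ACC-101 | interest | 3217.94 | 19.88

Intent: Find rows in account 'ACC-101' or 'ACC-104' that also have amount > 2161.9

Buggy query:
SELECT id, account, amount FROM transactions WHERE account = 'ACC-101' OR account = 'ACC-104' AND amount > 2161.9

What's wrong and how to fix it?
Bug: AND binds tighter than OR, so this parses as account = 'ACC-101' OR (account = 'ACC-104' AND amount > 2161.9)

Fix: Add parentheses around the OR so the AND applies to both alternatives

Corrected query:
SELECT id, account, amount FROM transactions WHERE (account = 'ACC-101' OR account = 'ACC-104') AND amount > 2161.9

Result:
id | account | amount 
---+---------+--------
3  | ACC-104 | 2230.16
4  | ACC-101 | 2477.94
6  | ACC-101 | 3217.94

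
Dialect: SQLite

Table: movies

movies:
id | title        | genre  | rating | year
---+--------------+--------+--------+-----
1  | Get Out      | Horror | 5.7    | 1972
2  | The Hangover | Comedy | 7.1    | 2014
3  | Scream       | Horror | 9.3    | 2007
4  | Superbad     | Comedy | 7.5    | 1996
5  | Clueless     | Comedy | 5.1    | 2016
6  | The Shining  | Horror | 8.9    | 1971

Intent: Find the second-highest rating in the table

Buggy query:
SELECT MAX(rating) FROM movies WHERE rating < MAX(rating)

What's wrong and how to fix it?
Bug: MAX(rating) on the right of the comparison is an aggregate-in-WHERE error

Fix: Compute the overall MAX in a subquery, then take MAX of rows below it

Corrected query:
SELECT MAX(rating) FROM movies WHERE rating < (SELECT MAX(rating) FROM movies)

Result:
MAX(rating)
-----------
8.9        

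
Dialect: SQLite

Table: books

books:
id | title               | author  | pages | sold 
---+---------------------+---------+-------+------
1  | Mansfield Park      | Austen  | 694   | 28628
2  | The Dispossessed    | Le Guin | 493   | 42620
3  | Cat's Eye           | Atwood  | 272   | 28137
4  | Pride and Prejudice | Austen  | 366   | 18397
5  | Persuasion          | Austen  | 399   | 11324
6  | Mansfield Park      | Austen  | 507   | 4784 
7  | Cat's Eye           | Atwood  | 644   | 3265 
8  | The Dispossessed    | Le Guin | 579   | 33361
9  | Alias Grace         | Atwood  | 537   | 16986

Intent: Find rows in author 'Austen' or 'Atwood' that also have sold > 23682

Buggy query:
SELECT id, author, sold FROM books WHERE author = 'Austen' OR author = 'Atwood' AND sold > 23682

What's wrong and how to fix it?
Bug: Without parentheses, AND is evaluated before OR, so the sold filter only applies to the 'Atwood' branch

Fix: Group the OR with parentheses (or use IN), then AND the threshold

Corrected query:
SELECT id, author, sold FROM books WHERE (author = 'Austen' OR author = 'Atwood') AND sold > 23682

Result:
id | author | sold 
---+--------+------
1  | Austen | 28628
3  | Atwood | 28137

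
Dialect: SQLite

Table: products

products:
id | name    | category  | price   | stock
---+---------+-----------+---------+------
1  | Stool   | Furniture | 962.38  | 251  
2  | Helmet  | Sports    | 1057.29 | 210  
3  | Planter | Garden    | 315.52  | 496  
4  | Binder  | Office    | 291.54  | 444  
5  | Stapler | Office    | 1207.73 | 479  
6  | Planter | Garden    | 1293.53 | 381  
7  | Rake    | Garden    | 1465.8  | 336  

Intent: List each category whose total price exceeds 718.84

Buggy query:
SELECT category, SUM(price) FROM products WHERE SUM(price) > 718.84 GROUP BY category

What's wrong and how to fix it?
Bug: WHERE runs before GROUP BY, so aggregates aren't available there

Fix: Use HAVING (which filters groups after aggregation) instead of WHERE

Corrected query:
SELECT category, SUM(price) FROM products GROUP BY category HAVING SUM(price) > 718.84

Result:
category  | SUM(price)
----------+-----------
Furniture | 962.38    
Garden    | 3074.85   
Office    | 1499.27   
Sports    | 1057.29   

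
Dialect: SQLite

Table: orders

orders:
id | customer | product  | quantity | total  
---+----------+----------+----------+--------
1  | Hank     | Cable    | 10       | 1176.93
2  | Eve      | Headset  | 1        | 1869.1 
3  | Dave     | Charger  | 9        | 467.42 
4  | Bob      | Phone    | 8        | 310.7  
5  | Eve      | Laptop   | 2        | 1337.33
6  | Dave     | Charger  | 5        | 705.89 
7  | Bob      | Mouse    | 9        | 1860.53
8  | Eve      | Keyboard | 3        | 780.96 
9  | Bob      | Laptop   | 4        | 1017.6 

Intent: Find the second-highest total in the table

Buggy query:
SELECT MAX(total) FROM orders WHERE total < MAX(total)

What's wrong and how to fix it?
Bug: The inner MAX is an aggregate inside WHERE, which is not allowed

Fix: Put the inner MAX in a scalar subquery

Corrected query:
SELECT MAX(total) FROM orders WHERE total < (SELECT MAX(total) FROM orders)

Result:
MAX(total)
----------
1860.53   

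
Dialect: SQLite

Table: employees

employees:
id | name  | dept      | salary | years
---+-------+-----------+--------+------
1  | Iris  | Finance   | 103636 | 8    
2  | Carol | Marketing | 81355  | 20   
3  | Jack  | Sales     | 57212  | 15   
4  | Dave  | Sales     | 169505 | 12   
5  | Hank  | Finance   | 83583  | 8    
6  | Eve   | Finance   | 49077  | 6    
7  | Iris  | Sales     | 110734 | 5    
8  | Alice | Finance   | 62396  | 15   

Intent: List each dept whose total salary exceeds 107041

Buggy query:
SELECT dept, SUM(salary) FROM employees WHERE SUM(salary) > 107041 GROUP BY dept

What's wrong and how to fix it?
Bug: Aggregate functions cannot appear in a WHERE clause

Fix: Use HAVING (which filters groups after aggregation) instead of WHERE

Corrected query:
SELECT dept, SUM(salary) FROM employees GROUP BY dept HAVING SUM(salary) > 107041

Result:
dept    | SUM(salary)
--------+------------
Finance | 298692     
Sales   | 337451     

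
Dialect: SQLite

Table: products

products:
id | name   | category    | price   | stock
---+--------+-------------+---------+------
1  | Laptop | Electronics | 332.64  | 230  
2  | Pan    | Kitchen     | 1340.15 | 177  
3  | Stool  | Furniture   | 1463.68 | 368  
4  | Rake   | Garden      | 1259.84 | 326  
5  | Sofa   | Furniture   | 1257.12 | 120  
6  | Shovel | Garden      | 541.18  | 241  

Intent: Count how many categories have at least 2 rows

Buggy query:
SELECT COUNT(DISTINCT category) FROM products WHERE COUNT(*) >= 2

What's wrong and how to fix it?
Bug: WHERE filters individual rows, not groups, so a group-level COUNT is invalid there

Fix: Use a subquery that GROUPs and filters with HAVING, then count its rows

Corrected query:
SELECT COUNT(*) FROM (SELECT category FROM products GROUP BY category HAVING COUNT(*) >= 2)

Result:
COUNT(*)
--------
2       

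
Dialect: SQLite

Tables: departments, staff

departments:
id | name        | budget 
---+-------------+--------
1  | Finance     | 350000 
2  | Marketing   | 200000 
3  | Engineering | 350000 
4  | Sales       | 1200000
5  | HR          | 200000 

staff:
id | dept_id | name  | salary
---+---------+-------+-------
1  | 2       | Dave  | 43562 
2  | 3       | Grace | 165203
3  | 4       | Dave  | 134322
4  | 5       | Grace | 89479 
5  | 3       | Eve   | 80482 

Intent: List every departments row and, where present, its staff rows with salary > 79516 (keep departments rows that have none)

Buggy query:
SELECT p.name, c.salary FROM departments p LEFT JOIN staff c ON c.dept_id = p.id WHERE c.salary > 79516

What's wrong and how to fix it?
Bug: A WHERE condition on the right-hand table after LEFT JOIN drops unmatched parents

Fix: Put 'c.salary > 79516' in the JOIN's ON clause instead of WHERE

Corrected query:
SELECT p.name, c.salary FROM departments p LEFT JOIN staff c ON c.dept_id = p.id AND c.salary > 79516

Result:
name        | salary
------------+-------
Finance     | NULL  
Marketing   | NULL  
Engineering | 80482 
Engineering | 165203
Sales       | 134322
HR          | 89479 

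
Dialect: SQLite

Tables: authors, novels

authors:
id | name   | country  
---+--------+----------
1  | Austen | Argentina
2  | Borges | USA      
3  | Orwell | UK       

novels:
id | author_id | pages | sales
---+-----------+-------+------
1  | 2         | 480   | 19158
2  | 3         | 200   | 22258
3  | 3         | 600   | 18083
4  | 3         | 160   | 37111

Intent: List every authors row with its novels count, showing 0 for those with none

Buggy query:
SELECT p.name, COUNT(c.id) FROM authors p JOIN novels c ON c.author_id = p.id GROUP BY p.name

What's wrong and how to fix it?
Bug: An inner join excludes parents with zero children

Fix: Switch to LEFT JOIN to retain unmatched parent rows

Corrected query:
SELECT p.name, COUNT(c.id) FROM authors p LEFT JOIN novels c ON c.author_id = p.id GROUP BY p.name

Result:
name   | COUNT(c.id)
-------+------------
Austen | 0          
Borges | 1          
Orwell | 3          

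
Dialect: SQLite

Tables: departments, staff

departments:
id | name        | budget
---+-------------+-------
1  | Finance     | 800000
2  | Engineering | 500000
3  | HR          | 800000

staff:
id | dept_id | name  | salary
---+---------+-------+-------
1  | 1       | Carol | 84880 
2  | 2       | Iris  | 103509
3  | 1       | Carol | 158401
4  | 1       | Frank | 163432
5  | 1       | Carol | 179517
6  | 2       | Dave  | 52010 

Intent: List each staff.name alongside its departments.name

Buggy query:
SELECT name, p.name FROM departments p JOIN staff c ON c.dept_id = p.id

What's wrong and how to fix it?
Bug: Both tables have a 'name' column; the unqualified reference is ambiguous

Fix: Prefix ambiguous columns with the table alias

Corrected query:
SELECT c.name, p.name FROM departments p JOIN staff c ON c.dept_id = p.id

Result:
name  | name       
------+------------
Carol | Finance    
Iris  | Engineering
Carol | Finance    
Frank | Finance    
Carol | Finance    
Dave  | Engineering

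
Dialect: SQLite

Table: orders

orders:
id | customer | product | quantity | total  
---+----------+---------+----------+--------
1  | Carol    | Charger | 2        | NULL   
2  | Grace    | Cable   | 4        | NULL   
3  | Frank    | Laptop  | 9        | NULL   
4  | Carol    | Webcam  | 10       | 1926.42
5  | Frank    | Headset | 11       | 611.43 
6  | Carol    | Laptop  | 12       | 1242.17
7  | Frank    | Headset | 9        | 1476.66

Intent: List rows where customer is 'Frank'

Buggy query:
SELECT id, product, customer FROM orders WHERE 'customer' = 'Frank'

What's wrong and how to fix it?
Bug: 'customer' in single quotes is a string literal, not the column; the comparison is literal-vs-literal and never true

Fix: Remove the quotes around the column name (or use double quotes for an identifier)

Corrected query:
SELECT id, product, customer FROM orders WHERE customer = 'Frank'

Result:
id | product | customer
---+---------+---------
3  | Laptop  | Frank   
5  | Headset | Frank   
7  | Headset | Frank   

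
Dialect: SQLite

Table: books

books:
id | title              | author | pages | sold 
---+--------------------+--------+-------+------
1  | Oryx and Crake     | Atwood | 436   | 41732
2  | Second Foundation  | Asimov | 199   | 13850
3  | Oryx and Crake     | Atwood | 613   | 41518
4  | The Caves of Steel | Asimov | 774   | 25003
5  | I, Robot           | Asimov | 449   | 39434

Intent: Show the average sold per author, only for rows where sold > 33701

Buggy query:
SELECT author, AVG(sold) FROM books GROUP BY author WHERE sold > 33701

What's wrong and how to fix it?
Bug: WHERE cannot follow GROUP BY

Fix: Place WHERE between FROM and GROUP BY

Corrected query:
SELECT author, AVG(sold) FROM books WHERE sold > 33701 GROUP BY author

Result:
author | AVG(sold)
-------+----------
Asimov | 39434    
Atwood | 41625    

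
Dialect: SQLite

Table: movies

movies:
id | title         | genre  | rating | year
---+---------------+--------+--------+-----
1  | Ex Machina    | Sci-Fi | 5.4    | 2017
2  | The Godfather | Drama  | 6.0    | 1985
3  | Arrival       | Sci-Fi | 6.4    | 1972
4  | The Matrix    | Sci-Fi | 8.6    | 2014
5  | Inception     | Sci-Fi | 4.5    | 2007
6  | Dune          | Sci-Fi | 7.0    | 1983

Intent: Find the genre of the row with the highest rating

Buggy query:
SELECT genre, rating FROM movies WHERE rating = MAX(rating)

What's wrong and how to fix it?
Bug: MAX(rating) is an aggregate and cannot be used directly in WHERE

Fix: Wrap MAX in a scalar subquery so WHERE compares against a single value

Corrected query:
SELECT genre, rating FROM movies WHERE rating = (SELECT MAX(rating) FROM movies)

Result:
genre  | rating
-------+-------
Sci-Fi | 8.6   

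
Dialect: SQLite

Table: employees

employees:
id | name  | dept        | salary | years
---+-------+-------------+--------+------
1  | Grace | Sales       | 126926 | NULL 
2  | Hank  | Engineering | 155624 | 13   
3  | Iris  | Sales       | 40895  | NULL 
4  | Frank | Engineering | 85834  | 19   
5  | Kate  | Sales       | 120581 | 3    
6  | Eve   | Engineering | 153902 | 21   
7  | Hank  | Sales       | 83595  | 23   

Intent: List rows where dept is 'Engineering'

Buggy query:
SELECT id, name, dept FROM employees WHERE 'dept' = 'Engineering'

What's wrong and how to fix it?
Bug: 'dept' in single quotes is a string literal, not the column; the comparison is literal-vs-literal and never true

Fix: Remove the quotes around the column name (or use double quotes for an identifier)

Corrected query:
SELECT id, name, dept FROM employees WHERE dept = 'Engineering'

Result:
id | name  | dept       
---+-------+------------
2  | Hank  | Engineering
4  | Frank | Engineering
6  | Eve   | Engineering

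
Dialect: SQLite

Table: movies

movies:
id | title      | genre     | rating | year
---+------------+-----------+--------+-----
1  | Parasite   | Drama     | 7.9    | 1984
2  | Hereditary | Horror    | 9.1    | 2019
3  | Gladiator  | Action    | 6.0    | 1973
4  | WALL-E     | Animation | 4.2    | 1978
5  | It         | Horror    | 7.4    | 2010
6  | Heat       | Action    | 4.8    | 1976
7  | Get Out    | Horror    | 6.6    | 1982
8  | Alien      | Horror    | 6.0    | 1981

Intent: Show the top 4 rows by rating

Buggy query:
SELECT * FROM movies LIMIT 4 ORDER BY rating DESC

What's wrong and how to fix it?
Bug: ORDER BY cannot follow LIMIT; LIMIT is the final clause

Fix: Swap the clauses: ORDER BY first, then LIMIT

Corrected query:
SELECT * FROM movies ORDER BY rating DESC LIMIT 4

Result:
id | title      | genre  | rating | year
---+------------+--------+--------+-----
2  | Hereditary | Horror | 9.1    | 2019
1  | Parasite   | Drama  | 7.9    | 1984
5  | It         | Horror | 7.4    | 2010
7  | Get Out    | Horror | 6.6    | 1982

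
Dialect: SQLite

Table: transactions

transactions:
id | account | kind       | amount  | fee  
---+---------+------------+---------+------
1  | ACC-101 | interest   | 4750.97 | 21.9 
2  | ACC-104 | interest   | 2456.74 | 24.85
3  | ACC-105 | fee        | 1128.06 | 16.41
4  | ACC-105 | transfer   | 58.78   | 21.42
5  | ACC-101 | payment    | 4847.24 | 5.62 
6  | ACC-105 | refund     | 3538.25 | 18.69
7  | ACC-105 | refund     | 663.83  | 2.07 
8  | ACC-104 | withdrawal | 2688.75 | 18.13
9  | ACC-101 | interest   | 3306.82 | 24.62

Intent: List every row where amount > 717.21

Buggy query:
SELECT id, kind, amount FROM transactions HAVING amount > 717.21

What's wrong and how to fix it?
Bug: HAVING filters the output of aggregation, but this query has no GROUP BY and no aggregate functions, so SQLite rejects it (HAVING clause on a non-aggregate query); the condition here is per row

Fix: Replace HAVING with WHERE since the condition applies to individual rows

Corrected query:
SELECT id, kind, amount FROM transactions WHERE amount > 717.21

Result:
id | kind       | amount 
---+------------+--------
1  | interest   | 4750.97
2  | interest   | 2456.74
3  | fee        | 1128.06
5  | payment    | 4847.24
6  | refund     | 3538.25
8  | withdrawal | 2688.75
9  | interest   | 3306.82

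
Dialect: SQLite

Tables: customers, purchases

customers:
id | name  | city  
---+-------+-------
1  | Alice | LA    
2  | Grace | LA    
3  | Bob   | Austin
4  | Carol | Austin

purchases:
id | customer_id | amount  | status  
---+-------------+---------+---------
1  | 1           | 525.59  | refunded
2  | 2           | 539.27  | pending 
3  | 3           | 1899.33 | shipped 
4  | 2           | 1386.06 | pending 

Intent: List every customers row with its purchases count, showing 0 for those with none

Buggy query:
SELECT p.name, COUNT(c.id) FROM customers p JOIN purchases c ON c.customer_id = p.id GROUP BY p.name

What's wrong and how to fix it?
Bug: An inner join excludes parents with zero children

Fix: Switch to LEFT JOIN to retain unmatched parent rows

Corrected query:
SELECT p.name, COUNT(c.id) FROM customers p LEFT JOIN purchases c ON c.customer_id = p.id GROUP BY p.name

Result:
name  | COUNT(c.id)
------+------------
Alice | 1          
Bob   | 1          
Carol | 0          
Grace | 2          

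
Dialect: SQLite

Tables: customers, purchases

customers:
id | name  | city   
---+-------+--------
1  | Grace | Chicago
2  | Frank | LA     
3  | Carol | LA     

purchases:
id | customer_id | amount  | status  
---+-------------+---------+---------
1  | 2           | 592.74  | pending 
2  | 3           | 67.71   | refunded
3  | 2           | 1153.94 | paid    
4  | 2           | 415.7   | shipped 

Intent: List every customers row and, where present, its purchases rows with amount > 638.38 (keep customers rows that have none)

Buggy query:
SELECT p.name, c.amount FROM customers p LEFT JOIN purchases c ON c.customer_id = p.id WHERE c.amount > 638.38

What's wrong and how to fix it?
Bug: A WHERE condition on the right-hand table after LEFT JOIN drops unmatched parents

Fix: Move the right-table condition into the ON clause so unmatched parents are kept

Corrected query:
SELECT p.name, c.amount FROM customers p LEFT JOIN purchases c ON c.customer_id = p.id AND c.amount > 638.38

Result:
name  | amount 
------+--------
Grace | NULL   
Frank | 1153.94
Carol | NULL   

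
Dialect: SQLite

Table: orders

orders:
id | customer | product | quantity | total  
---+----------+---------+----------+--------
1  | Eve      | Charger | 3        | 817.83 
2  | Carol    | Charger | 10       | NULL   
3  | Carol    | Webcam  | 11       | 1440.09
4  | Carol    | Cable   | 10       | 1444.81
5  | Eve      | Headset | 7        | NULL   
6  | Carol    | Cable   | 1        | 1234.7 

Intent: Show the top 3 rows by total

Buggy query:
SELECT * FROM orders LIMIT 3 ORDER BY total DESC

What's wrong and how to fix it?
Bug: ORDER BY cannot follow LIMIT; LIMIT is the final clause

Fix: Sort with ORDER BY, then apply LIMIT

Corrected query:
SELECT * FROM orders ORDER BY total DESC LIMIT 3

Result:
id | customer | product | quantity | total  
---+----------+---------+----------+--------
4  | Carol    | Cable   | 10       | 1444.81
3  | Carol    | Webcam  | 11       | 1440.09
6  | Carol    | Cable   | 1        | 1234.7 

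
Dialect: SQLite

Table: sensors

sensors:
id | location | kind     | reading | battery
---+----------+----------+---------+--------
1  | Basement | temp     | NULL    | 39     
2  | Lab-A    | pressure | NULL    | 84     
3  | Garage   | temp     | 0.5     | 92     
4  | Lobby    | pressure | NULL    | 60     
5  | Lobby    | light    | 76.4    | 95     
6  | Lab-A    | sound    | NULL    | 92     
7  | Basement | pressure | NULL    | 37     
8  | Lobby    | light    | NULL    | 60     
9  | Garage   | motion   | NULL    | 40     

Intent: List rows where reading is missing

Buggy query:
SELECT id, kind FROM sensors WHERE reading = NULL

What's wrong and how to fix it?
Bug: '= NULL' is always unknown in SQL three-valued logic, so no rows match

Fix: Use IS NULL to test for NULL

Corrected query:
SELECT id, kind FROM sensors WHERE reading IS NULL

Result:
id | kind    
---+---------
1  | temp    
2  | pressure
4  | pressure
6  | sound   
7  | pressure
8  | light   
9  | motion  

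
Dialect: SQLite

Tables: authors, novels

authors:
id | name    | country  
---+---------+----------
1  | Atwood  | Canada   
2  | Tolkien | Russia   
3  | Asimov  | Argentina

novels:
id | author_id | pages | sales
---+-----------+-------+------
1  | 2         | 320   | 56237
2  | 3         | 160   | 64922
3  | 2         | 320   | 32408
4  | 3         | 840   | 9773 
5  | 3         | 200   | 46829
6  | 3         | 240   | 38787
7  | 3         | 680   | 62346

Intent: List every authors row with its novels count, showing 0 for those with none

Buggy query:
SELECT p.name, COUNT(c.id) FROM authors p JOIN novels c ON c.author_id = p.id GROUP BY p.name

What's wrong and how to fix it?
Bug: An inner join excludes parents with zero children

Fix: Use LEFT JOIN so parents without children still appear (COUNT(c.id) gives 0)

Corrected query:
SELECT p.name, COUNT(c.id) FROM authors p LEFT JOIN novels c ON c.author_id = p.id GROUP BY p.name

Result:
name    | COUNT(c.id)
--------+------------
Asimov  | 5          
Atwood  | 0          
Tolkien | 2          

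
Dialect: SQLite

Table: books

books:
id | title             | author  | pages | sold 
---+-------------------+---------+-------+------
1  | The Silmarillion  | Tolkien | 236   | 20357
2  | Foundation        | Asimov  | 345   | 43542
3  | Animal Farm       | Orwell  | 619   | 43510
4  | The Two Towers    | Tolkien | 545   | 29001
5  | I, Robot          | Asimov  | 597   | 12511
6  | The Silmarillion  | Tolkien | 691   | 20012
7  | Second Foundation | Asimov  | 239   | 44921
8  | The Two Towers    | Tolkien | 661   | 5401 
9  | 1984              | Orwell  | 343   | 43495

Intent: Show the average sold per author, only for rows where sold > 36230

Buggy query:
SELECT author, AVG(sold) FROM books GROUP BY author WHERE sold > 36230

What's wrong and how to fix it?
Bug: WHERE cannot follow GROUP BY

Fix: Place WHERE between FROM and GROUP BY

Corrected query:
SELECT author, AVG(sold) FROM books WHERE sold > 36230 GROUP BY author

Result:
author | AVG(sold)
-------+----------
Asimov | 44231.5  
Orwell | 43502.5  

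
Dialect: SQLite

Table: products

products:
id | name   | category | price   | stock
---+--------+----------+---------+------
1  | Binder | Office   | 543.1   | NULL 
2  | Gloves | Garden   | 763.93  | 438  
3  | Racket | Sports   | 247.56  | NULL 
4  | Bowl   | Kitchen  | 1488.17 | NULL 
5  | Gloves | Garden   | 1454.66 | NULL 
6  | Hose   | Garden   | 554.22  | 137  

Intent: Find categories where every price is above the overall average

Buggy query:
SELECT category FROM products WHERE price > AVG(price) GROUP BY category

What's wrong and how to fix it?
Bug: WHERE evaluates per row before aggregation, so AVG() is unavailable

Fix: Use a subquery for AVG and a HAVING MIN(...) filter so the condition holds for every row in the group

Corrected query:
SELECT category FROM products GROUP BY category HAVING MIN(price) > (SELECT AVG(price) FROM products)

Result:
category
--------
Kitchen 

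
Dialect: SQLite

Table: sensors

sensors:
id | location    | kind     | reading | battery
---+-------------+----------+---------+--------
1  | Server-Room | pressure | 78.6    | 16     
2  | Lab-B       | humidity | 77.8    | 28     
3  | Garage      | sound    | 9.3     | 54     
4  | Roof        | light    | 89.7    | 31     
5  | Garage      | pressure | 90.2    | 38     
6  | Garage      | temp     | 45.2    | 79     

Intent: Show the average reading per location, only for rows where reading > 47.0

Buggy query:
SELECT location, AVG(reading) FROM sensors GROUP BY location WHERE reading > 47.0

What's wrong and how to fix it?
Bug: WHERE cannot follow GROUP BY

Fix: Move the WHERE clause before GROUP BY

Corrected query:
SELECT location, AVG(reading) FROM sensors WHERE reading > 47.0 GROUP BY location

Result:
location    | AVG(reading)
------------+-------------
Garage      | 90.2        
Lab-B       | 77.8        
Roof        | 89.7        
Server-Room | 78.6        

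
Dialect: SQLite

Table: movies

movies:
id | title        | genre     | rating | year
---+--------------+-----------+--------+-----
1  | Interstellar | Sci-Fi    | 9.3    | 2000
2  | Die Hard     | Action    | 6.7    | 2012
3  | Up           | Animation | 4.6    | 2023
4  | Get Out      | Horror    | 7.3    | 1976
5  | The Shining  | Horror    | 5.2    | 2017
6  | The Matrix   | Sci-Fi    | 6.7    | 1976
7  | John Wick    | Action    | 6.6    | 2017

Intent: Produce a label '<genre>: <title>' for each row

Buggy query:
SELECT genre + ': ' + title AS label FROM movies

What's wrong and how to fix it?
Bug: SQLite uses || for string concatenation; + coerces text to numbers (yielding 0)

Fix: Replace + with || to concatenate text

Corrected query:
SELECT genre || ': ' || title AS label FROM movies

Result:
label               
--------------------
Sci-Fi: Interstellar
Action: Die Hard    
Animation: Up       
Horror: Get Out     
Horror: The Shining 
Sci-Fi: The Matrix  
Action: John Wick   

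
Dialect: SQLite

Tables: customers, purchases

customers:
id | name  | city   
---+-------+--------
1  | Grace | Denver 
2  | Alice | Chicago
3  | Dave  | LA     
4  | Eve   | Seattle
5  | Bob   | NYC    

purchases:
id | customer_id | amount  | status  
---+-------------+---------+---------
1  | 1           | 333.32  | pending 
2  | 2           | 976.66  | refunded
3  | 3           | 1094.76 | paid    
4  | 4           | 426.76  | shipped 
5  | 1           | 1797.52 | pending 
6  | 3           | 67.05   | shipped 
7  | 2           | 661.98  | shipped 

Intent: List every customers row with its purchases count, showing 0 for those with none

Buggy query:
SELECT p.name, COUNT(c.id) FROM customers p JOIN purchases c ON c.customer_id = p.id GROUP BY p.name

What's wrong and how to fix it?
Bug: An inner join excludes parents with zero children

Fix: Switch to LEFT JOIN to retain unmatched parent rows

Corrected query:
SELECT p.name, COUNT(c.id) FROM customers p LEFT JOIN purchases c ON c.customer_id = p.id GROUP BY p.name

Result:
name  | COUNT(c.id)
------+------------
Alice | 2          
Bob   | 0          
Dave  | 2          
Eve   | 1          
Grace | 2          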